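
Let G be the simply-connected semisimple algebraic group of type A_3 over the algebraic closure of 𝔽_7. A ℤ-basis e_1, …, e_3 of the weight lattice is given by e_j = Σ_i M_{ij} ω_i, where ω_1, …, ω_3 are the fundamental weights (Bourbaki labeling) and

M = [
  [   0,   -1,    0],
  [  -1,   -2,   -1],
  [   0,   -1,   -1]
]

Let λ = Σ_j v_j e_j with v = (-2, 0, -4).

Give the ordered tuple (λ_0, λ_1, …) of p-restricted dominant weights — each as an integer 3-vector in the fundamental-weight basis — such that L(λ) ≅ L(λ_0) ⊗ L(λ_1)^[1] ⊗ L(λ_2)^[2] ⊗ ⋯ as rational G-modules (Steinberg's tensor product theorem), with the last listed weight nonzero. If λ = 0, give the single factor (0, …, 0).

In the fundamental-weight basis, λ has coordinates c = M·v (v = (-2, 0, -4)):
  c_1 = (0)·(-2) + (-1)·(0) + (0)·(-4) = 0
  c_2 = (-1)·(-2) + (-2)·(0) + (-1)·(-4) = 6
  c_3 = (0)·(-2) + (-1)·(0) + (-1)·(-4) = 4
Base-7 expansion of each c_i:
  c_1 = 0
  c_2 = 6 = 6·7^0
  c_3 = 4 = 4·7^0
λ_0 = (0, 6, 4)

((0, 6, 4),)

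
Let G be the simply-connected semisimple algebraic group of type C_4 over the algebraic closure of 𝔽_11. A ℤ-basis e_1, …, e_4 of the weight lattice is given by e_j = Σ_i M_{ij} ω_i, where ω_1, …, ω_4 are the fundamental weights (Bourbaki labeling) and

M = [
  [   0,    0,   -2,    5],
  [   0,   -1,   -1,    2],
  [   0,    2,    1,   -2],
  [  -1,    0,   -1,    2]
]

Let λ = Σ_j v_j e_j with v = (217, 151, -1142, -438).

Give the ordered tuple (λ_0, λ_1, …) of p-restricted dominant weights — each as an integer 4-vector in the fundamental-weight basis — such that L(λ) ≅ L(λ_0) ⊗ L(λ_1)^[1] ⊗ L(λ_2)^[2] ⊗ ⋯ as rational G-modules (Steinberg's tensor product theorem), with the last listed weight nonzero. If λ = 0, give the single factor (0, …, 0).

((6, 5, 3, 5), (8, 10, 3, 4))

Compute c_i = Σ_j M_{ij} v_j with v = (217, 151, -1142, -438):
  c_1 = 0*217 + 0*151 + -2*-1142 + 5*-438 = 94
  c_2 = 0*217 + -1*151 + -1*-1142 + 2*-438 = 115
  c_3 = 0*217 + 2*151 + 1*-1142 + -2*-438 = 36
  c_4 = -1*217 + 0*151 + -1*-1142 + 2*-438 = 49
Expand coordinatewise in base 11:
  c_1 = 94 = 6·11^0 + 8·11^1
  c_2 = 115 = 5·11^0 + 10·11^1
  c_3 = 36 = 3·11^0 + 3·11^1
  c_4 = 49 = 5·11^0 + 4·11^1
p-restricted factor λ_0 = (6, 5, 3, 5)
p-restricted factor λ_1 = (8, 10, 3, 4)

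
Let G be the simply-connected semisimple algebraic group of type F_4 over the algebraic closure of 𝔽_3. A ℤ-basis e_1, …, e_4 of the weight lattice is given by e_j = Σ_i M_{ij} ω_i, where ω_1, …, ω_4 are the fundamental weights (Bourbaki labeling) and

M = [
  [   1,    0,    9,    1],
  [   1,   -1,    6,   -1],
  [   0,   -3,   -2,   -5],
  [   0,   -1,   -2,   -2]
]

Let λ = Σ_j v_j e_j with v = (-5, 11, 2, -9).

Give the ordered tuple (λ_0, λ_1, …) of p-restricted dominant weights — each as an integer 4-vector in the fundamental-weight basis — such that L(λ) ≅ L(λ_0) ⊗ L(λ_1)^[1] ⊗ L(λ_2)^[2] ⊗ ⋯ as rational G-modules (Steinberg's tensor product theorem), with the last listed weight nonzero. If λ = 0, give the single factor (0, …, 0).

In the fundamental-weight basis, λ has coordinates c = M·v (v = (-5, 11, 2, -9)):
  c_1 = (1)·(-5) + 0·11 + 9·2 + (1)·(-9) = 4
  c_2 = (1)·(-5) + (-1)·(11) + 6·2 + (-1)·(-9) = 5
  c_3 = (0)·(-5) + (-3)·(11) + (-2)·(2) + (-5)·(-9) = 8
  c_4 = (0)·(-5) + (-1)·(11) + (-2)·(2) + (-2)·(-9) = 3
Base-3 expansion of each c_i:
  c_1 = 4 = 1·3^0 + 1·3^1
  c_2 = 5 = 2·3^0 + 1·3^1
  c_3 = 8 = 2·3^0 + 2·3^1
  c_4 = 3 = 0·3^0 + 1·3^1
p-restricted factor λ_0 = (1, 2, 2, 0)
p-restricted factor λ_1 = (1, 1, 2, 1)

((1, 2, 2, 0), (1, 1, 2, 1))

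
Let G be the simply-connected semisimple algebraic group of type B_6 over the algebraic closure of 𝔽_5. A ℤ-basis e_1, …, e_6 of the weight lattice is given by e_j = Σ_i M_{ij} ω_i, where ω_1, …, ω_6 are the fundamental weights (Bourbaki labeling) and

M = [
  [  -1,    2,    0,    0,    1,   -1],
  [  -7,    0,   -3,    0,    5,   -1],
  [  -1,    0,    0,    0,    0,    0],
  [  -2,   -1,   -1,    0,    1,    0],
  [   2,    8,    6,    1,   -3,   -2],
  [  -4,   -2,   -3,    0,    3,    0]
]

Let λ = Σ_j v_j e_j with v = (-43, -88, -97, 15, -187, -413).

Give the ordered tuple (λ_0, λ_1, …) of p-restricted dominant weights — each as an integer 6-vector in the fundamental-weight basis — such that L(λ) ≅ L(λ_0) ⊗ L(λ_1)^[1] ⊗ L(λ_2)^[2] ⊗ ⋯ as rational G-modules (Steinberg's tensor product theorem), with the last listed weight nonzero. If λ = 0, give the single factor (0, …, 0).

Compute c_i = Σ_j M_{ij} v_j with v = (-43, -88, -97, 15, -187, -413):
  c_1 = (-1)·(-43) + (2)·(-88) + (0)·(-97) + 0·15 + (1)·(-187) + (-1)·(-413) = 93
  c_2 = (-7)·(-43) + (0)·(-88) + (-3)·(-97) + 0·15 + (5)·(-187) + (-1)·(-413) = 70
  c_3 = (-1)·(-43) + (0)·(-88) + (0)·(-97) + 0·15 + (0)·(-187) + (0)·(-413) = 43
  c_4 = (-2)·(-43) + (-1)·(-88) + (-1)·(-97) + 0·15 + (1)·(-187) + (0)·(-413) = 84
  c_5 = (2)·(-43) + (8)·(-88) + (6)·(-97) + 1·15 + (-3)·(-187) + (-2)·(-413) = 30
  c_6 = (-4)·(-43) + (-2)·(-88) + (-3)·(-97) + 0·15 + (3)·(-187) + (0)·(-413) = 78
Writing each c_i in base p = 5:
  c_1 = 93 = 3·5^0 + 3·5^1 + 3·5^2
  c_2 = 70 = 0·5^0 + 4·5^1 + 2·5^2
  c_3 = 43 = 3·5^0 + 3·5^1 + 1·5^2
  c_4 = 84 = 4·5^0 + 1·5^1 + 3·5^2
  c_5 = 30 = 0·5^0 + 1·5^1 + 1·5^2
  c_6 = 78 = 3·5^0 + 0·5^1 + 3·5^2
Factor λ_0 = (3, 0, 3, 4, 0, 3)
Factor λ_1 = (3, 4, 3, 1, 1, 0)
Factor λ_2 = (3, 2, 1, 3, 1, 3)

((3, 0, 3, 4, 0, 3), (3, 4, 3, 1, 1, 0), (3, 2, 1, 3, 1, 3))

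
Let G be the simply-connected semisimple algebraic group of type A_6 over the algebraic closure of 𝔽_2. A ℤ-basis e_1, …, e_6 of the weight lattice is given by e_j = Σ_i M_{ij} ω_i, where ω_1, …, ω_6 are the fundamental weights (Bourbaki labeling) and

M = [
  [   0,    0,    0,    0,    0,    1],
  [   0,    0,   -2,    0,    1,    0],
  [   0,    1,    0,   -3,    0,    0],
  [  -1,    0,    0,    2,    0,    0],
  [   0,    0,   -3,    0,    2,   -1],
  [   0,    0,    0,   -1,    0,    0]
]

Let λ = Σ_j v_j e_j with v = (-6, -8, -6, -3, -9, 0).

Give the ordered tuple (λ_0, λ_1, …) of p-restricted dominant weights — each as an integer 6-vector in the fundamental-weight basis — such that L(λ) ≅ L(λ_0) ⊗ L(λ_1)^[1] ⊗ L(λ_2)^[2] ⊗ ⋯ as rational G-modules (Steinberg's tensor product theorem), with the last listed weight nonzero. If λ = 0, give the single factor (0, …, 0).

((0, 1, 1, 0, 0, 1), (0, 1, 0, 0, 0, 1))

Converting to the ω-basis (c_i = row i of M dotted with v = (-6, -8, -6, -3, -9, 0)):
  c_1 = (0)·(-6) + (0)·(-8) + (0)·(-6) + (0)·(-3) + (0)·(-9) + (1)·(0) = 0
  c_2 = (0)·(-6) + (0)·(-8) + (-2)·(-6) + (0)·(-3) + (1)·(-9) + (0)·(0) = 3
  c_3 = (0)·(-6) + (1)·(-8) + (0)·(-6) + (-3)·(-3) + (0)·(-9) + (0)·(0) = 1
  c_4 = (-1)·(-6) + (0)·(-8) + (0)·(-6) + (2)·(-3) + (0)·(-9) + (0)·(0) = 0
  c_5 = (0)·(-6) + (0)·(-8) + (-3)·(-6) + (0)·(-3) + (2)·(-9) + (-1)·(0) = 0
  c_6 = (0)·(-6) + (0)·(-8) + (0)·(-6) + (-1)·(-3) + (0)·(-9) + (0)·(0) = 3
Base-2 expansion of each c_i:
  c_1 = 0
  c_2 = 3 = 1·2^0 + 1·2^1
  c_3 = 1 = 1·2^0
  c_4 = 0
  c_5 = 0
  c_6 = 3 = 1·2^0 + 1·2^1
Factor λ_0 = (0, 1, 1, 0, 0, 1)
Factor λ_1 = (0, 1, 0, 0, 0, 1)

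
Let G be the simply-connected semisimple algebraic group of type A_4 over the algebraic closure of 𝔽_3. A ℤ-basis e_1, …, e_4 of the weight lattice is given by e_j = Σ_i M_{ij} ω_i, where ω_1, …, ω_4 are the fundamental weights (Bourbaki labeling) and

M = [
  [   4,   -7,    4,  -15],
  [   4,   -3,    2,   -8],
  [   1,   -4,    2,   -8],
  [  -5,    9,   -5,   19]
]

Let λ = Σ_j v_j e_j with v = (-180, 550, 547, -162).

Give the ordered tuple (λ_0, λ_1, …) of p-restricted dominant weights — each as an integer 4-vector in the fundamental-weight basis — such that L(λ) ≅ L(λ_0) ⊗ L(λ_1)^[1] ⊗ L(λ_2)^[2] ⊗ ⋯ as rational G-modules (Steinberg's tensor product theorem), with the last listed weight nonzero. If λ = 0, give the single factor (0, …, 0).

Converting to the ω-basis (c_i = row i of M dotted with v = (-180, 550, 547, -162)):
  c_1 = (4)·(-180) + (-7)·(550) + 4·547 + (-15)·(-162) = 48
  c_2 = (4)·(-180) + (-3)·(550) + 2·547 + (-8)·(-162) = 20
  c_3 = (1)·(-180) + (-4)·(550) + 2·547 + (-8)·(-162) = 10
  c_4 = (-5)·(-180) + 9·550 + (-5)·(547) + (19)·(-162) = 37
p = 3; digits c_i = Σ_j d_{ij}·3^j, 0 ≤ d_{ij} < 3:
  c_1 = 48 = 0·3^0 + 1·3^1 + 2·3^2 + 1·3^3
  c_2 = 20 = 2·3^0 + 0·3^1 + 2·3^2
  c_3 = 10 = 1·3^0 + 0·3^1 + 1·3^2
  c_4 = 37 = 1·3^0 + 0·3^1 + 1·3^2 + 1·3^3
λ_0 = (0, 2, 1, 1)
λ_1 = (1, 0, 0, 0)
λ_2 = (2, 2, 1, 1)
λ_3 = (1, 0, 0, 1)

((0, 2, 1, 1), (1, 0, 0, 0), (2, 2, 1, 1), (1, 0, 0, 1))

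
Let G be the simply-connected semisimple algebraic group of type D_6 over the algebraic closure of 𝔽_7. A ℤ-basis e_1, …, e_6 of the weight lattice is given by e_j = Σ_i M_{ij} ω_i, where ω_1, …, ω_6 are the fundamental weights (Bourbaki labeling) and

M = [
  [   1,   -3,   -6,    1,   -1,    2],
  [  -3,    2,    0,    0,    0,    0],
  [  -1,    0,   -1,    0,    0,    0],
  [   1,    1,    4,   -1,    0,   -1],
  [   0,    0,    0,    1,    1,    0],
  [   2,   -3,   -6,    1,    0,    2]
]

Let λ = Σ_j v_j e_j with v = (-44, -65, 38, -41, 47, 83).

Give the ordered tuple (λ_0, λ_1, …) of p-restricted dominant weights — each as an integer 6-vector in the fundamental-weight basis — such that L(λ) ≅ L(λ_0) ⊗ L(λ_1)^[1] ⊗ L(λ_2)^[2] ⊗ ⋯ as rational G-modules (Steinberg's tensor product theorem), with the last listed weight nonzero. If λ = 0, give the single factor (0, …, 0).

Converting to the ω-basis (c_i = row i of M dotted with v = (-44, -65, 38, -41, 47, 83)):
  c_1 = (1)·(-44) + (-3)·(-65) + (-6)·(38) + (1)·(-41) + (-1)·(47) + 2·83 = 1
  c_2 = (-3)·(-44) + (2)·(-65) + 0·38 + (0)·(-41) + 0·47 + 0·83 = 2
  c_3 = (-1)·(-44) + (0)·(-65) + (-1)·(38) + (0)·(-41) + 0·47 + 0·83 = 6
  c_4 = (1)·(-44) + (1)·(-65) + 4·38 + (-1)·(-41) + 0·47 + (-1)·(83) = 1
  c_5 = (0)·(-44) + (0)·(-65) + 0·38 + (1)·(-41) + 1·47 + 0·83 = 6
  c_6 = (2)·(-44) + (-3)·(-65) + (-6)·(38) + (1)·(-41) + 0·47 + 2·83 = 4
Base-7 expansion of each c_i:
  c_1 = 1 = 1·7^0
  c_2 = 2 = 2·7^0
  c_3 = 6 = 6·7^0
  c_4 = 1 = 1·7^0
  c_5 = 6 = 6·7^0
  c_6 = 4 = 4·7^0
p-restricted factor λ_0 = (1, 2, 6, 1, 6, 4)

((1, 2, 6, 1, 6, 4),)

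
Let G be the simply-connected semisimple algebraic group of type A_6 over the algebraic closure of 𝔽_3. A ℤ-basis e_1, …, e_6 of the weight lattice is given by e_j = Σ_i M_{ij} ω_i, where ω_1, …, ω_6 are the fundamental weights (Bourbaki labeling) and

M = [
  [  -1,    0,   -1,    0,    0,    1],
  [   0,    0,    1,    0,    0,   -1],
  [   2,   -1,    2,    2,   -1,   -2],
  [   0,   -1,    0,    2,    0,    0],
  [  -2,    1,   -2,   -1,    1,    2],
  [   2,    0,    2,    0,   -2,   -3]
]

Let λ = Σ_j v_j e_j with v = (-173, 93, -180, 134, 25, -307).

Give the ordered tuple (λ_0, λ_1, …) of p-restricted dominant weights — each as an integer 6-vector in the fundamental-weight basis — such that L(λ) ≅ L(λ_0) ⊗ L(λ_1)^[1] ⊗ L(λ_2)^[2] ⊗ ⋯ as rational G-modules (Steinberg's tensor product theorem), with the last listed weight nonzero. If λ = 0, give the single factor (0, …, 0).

In the fundamental-weight basis, λ has coordinates c = M·v (v = (-173, 93, -180, 134, 25, -307)):
  c_1 = (-1)·(-173) + (0)·(93) + (-1)·(-180) + (0)·(134) + (0)·(25) + (1)·(-307) = 46
  c_2 = (0)·(-173) + (0)·(93) + (1)·(-180) + (0)·(134) + (0)·(25) + (-1)·(-307) = 127
  c_3 = (2)·(-173) + (-1)·(93) + (2)·(-180) + (2)·(134) + (-1)·(25) + (-2)·(-307) = 58
  c_4 = (0)·(-173) + (-1)·(93) + (0)·(-180) + (2)·(134) + (0)·(25) + (0)·(-307) = 175
  c_5 = (-2)·(-173) + (1)·(93) + (-2)·(-180) + (-1)·(134) + (1)·(25) + (2)·(-307) = 76
  c_6 = (2)·(-173) + (0)·(93) + (2)·(-180) + (0)·(134) + (-2)·(25) + (-3)·(-307) = 165
p = 3; digits c_i = Σ_j d_{ij}·3^j, 0 ≤ d_{ij} < 3:
  c_1 = 46 = 1·3^0 + 0·3^1 + 2·3^2 + 1·3^3
  c_2 = 127 = 1·3^0 + 0·3^1 + 2·3^2 + 1·3^3 + 1·3^4
  c_3 = 58 = 1·3^0 + 1·3^1 + 0·3^2 + 2·3^3
  c_4 = 175 = 1·3^0 + 1·3^1 + 1·3^2 + 0·3^3 + 2·3^4
  c_5 = 76 = 1·3^0 + 1·3^1 + 2·3^2 + 2·3^3
  c_6 = 165 = 0·3^0 + 1·3^1 + 0·3^2 + 0·3^3 + 2·3^4
Factor λ_0 = (1, 1, 1, 1, 1, 0)
Factor λ_1 = (0, 0, 1, 1, 1, 1)
Factor λ_2 = (2, 2, 0, 1, 2, 0)
Factor λ_3 = (1, 1, 2, 0, 2, 0)
Factor λ_4 = (0, 1, 0, 2, 0, 2)

((1, 1, 1, 1, 1, 0), (0, 0, 1, 1, 1, 1), (2, 2, 0, 1, 2, 0), (1, 1, 2, 0, 2, 0), (0, 1, 0, 2, 0, 2))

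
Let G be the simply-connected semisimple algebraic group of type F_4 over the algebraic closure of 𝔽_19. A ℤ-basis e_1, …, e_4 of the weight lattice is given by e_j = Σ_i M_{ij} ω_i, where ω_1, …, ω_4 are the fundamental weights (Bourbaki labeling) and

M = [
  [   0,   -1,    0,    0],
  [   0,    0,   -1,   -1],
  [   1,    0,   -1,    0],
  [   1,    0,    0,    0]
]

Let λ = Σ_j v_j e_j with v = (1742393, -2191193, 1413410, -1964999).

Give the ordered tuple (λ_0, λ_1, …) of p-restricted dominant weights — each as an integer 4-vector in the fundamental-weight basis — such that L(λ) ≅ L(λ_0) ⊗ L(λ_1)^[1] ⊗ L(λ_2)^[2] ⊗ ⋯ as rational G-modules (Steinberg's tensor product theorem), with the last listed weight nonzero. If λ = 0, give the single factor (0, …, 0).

Compute c_i = Σ_j M_{ij} v_j with v = (1742393, -2191193, 1413410, -1964999):
  c_1 = 0·1742393 + (-1)·(-2191193) + 0·1413410 + (0)·(-1964999) = 2191193
  c_2 = 0·1742393 + (0)·(-2191193) + (-1)·(1413410) + (-1)·(-1964999) = 551589
  c_3 = 1·1742393 + (0)·(-2191193) + (-1)·(1413410) + (0)·(-1964999) = 328983
  c_4 = 1·1742393 + (0)·(-2191193) + 0·1413410 + (0)·(-1964999) = 1742393
p = 19; digits c_i = Σ_j d_{ij}·19^j, 0 ≤ d_{ij} < 19:
  c_1 = 2191193 = 18·19^0 + 14·19^1 + 8·19^2 + 15·19^3 + 16·19^4
  c_2 = 551589 = 0·19^0 + 18·19^1 + 7·19^2 + 4·19^3 + 4·19^4
  c_3 = 328983 = 17·19^0 + 5·19^1 + 18·19^2 + 9·19^3 + 2·19^4
  c_4 = 1742393 = 17·19^0 + 10·19^1 + 0·19^2 + 7·19^3 + 13·19^4
Factor λ_0 = (18, 0, 17, 17)
Factor λ_1 = (14, 18, 5, 10)
Factor λ_2 = (8, 7, 18, 0)
Factor λ_3 = (15, 4, 9, 7)
Factor λ_4 = (16, 4, 2, 13)

((18, 0, 17, 17), (14, 18, 5, 10), (8, 7, 18, 0), (15, 4, 9, 7), (16, 4, 2, 13))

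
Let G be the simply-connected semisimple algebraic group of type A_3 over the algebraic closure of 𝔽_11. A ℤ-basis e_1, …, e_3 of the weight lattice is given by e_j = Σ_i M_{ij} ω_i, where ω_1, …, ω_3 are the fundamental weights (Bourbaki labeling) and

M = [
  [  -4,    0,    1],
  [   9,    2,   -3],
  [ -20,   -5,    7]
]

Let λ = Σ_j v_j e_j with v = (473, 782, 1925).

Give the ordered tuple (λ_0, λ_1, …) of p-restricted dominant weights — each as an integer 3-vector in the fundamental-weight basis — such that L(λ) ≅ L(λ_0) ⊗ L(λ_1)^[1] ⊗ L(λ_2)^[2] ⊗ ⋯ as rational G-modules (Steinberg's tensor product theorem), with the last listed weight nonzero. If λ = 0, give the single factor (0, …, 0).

In the fundamental-weight basis, λ has coordinates c = M·v (v = (473, 782, 1925)):
  c_1 = (-4)·(473) + 0·782 + 1·1925 = 33
  c_2 = 9·473 + 2·782 + (-3)·(1925) = 46
  c_3 = (-20)·(473) + (-5)·(782) + 7·1925 = 105
Expand coordinatewise in base 11:
  c_1 = 33 = 0·11^0 + 3·11^1
  c_2 = 46 = 2·11^0 + 4·11^1
  c_3 = 105 = 6·11^0 + 9·11^1
p-restricted factor λ_0 = (0, 2, 6)
p-restricted factor λ_1 = (3, 4, 9)

((0, 2, 6), (3, 4, 9))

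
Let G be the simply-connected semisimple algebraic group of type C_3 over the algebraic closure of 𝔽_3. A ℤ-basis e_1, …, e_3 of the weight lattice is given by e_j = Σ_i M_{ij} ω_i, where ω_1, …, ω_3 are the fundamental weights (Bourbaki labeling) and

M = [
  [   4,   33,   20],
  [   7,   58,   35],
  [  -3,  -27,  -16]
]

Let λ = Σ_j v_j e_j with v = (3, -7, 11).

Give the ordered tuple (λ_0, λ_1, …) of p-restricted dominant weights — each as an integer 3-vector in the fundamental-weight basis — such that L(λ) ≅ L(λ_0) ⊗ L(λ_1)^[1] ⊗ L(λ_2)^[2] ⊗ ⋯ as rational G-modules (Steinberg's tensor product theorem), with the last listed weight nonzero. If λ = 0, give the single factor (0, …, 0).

((1, 0, 1), (0, 0, 1))

Converting to the ω-basis (c_i = row i of M dotted with v = (3, -7, 11)):
  c_1 = 4·3 + (33)·(-7) + 20·11 = 1
  c_2 = 7·3 + (58)·(-7) + 35·11 = 0
  c_3 = (-3)·(3) + (-27)·(-7) + (-16)·(11) = 4
p = 3; digits c_i = Σ_j d_{ij}·3^j, 0 ≤ d_{ij} < 3:
  c_1 = 1 = 1·3^0
  c_2 = 0
  c_3 = 4 = 1·3^0 + 1·3^1
λ_0 = (1, 0, 1)
λ_1 = (0, 0, 1)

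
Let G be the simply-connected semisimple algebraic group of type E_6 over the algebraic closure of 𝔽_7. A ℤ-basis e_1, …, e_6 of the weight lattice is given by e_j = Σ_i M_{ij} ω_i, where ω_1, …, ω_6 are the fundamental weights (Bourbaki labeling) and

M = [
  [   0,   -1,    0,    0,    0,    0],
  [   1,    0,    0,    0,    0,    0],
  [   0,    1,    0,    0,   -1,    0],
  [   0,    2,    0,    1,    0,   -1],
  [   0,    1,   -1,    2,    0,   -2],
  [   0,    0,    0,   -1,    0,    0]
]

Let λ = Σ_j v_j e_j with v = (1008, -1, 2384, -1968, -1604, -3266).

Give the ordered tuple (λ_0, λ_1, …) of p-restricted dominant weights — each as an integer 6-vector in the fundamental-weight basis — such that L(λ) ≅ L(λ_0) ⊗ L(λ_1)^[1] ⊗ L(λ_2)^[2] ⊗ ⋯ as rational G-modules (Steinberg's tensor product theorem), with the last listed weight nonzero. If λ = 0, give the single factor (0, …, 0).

((1, 0, 0, 1, 1, 1), (0, 4, 5, 3, 2, 1), (0, 6, 4, 5, 4, 5), (0, 2, 4, 3, 0, 5))

In the fundamental-weight basis, λ has coordinates c = M·v (v = (1008, -1, 2384, -1968, -1604, -3266)):
  c_1 = 0*1008 + -1*-1 + 0*2384 + 0*-1968 + 0*-1604 + 0*-3266 = 1
  c_2 = 1*1008 + 0*-1 + 0*2384 + 0*-1968 + 0*-1604 + 0*-3266 = 1008
  c_3 = 0*1008 + 1*-1 + 0*2384 + 0*-1968 + -1*-1604 + 0*-3266 = 1603
  c_4 = 0*1008 + 2*-1 + 0*2384 + 1*-1968 + 0*-1604 + -1*-3266 = 1296
  c_5 = 0*1008 + 1*-1 + -1*2384 + 2*-1968 + 0*-1604 + -2*-3266 = 211
  c_6 = 0*1008 + 0*-1 + 0*2384 + -1*-1968 + 0*-1604 + 0*-3266 = 1968
p = 7; digits c_i = Σ_j d_{ij}·7^j, 0 ≤ d_{ij} < 7:
  c_1 = 1 = 1·7^0
  c_2 = 1008 = 0·7^0 + 4·7^1 + 6·7^2 + 2·7^3
  c_3 = 1603 = 0·7^0 + 5·7^1 + 4·7^2 + 4·7^3
  c_4 = 1296 = 1·7^0 + 3·7^1 + 5·7^2 + 3·7^3
  c_5 = 211 = 1·7^0 + 2·7^1 + 4·7^2
  c_6 = 1968 = 1·7^0 + 1·7^1 + 5·7^2 + 5·7^3
λ_0 = (1, 0, 0, 1, 1, 1)
λ_1 = (0, 4, 5, 3, 2, 1)
λ_2 = (0, 6, 4, 5, 4, 5)
λ_3 = (0, 2, 4, 3, 0, 5)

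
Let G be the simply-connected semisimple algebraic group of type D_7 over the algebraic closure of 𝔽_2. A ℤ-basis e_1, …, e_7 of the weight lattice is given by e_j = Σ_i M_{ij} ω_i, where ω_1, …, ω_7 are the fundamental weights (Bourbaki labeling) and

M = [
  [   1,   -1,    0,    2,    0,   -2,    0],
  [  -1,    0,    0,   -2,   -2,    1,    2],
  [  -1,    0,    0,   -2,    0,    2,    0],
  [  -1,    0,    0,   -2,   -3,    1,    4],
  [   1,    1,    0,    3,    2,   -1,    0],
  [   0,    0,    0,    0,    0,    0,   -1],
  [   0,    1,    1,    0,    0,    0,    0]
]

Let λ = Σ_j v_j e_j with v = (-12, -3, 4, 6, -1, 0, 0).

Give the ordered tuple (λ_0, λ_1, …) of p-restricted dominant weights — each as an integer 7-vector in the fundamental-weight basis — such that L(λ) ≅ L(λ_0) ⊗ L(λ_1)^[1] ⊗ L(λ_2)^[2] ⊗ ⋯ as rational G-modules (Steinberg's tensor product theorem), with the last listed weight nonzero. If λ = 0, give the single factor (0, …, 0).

In the fundamental-weight basis, λ has coordinates c = M·v (v = (-12, -3, 4, 6, -1, 0, 0)):
  c_1 = (1)·(-12) + (-1)·(-3) + 0·4 + 2·6 + (0)·(-1) + (-2)·(0) + 0·0 = 3
  c_2 = (-1)·(-12) + (0)·(-3) + 0·4 + (-2)·(6) + (-2)·(-1) + 1·0 + 2·0 = 2
  c_3 = (-1)·(-12) + (0)·(-3) + 0·4 + (-2)·(6) + (0)·(-1) + 2·0 + 0·0 = 0
  c_4 = (-1)·(-12) + (0)·(-3) + 0·4 + (-2)·(6) + (-3)·(-1) + 1·0 + 4·0 = 3
  c_5 = (1)·(-12) + (1)·(-3) + 0·4 + 3·6 + (2)·(-1) + (-1)·(0) + 0·0 = 1
  c_6 = (0)·(-12) + (0)·(-3) + 0·4 + 0·6 + (0)·(-1) + 0·0 + (-1)·(0) = 0
  c_7 = (0)·(-12) + (1)·(-3) + 1·4 + 0·6 + (0)·(-1) + 0·0 + 0·0 = 1
Writing each c_i in base p = 2:
  c_1 = 3 = 1·2^0 + 1·2^1
  c_2 = 2 = 0·2^0 + 1·2^1
  c_3 = 0
  c_4 = 3 = 1·2^0 + 1·2^1
  c_5 = 1 = 1·2^0
  c_6 = 0
  c_7 = 1 = 1·2^0
λ_0 = (1, 0, 0, 1, 1, 0, 1)
λ_1 = (1, 1, 0, 1, 0, 0, 0)

((1, 0, 0, 1, 1, 0, 1), (1, 1, 0, 1, 0, 0, 0))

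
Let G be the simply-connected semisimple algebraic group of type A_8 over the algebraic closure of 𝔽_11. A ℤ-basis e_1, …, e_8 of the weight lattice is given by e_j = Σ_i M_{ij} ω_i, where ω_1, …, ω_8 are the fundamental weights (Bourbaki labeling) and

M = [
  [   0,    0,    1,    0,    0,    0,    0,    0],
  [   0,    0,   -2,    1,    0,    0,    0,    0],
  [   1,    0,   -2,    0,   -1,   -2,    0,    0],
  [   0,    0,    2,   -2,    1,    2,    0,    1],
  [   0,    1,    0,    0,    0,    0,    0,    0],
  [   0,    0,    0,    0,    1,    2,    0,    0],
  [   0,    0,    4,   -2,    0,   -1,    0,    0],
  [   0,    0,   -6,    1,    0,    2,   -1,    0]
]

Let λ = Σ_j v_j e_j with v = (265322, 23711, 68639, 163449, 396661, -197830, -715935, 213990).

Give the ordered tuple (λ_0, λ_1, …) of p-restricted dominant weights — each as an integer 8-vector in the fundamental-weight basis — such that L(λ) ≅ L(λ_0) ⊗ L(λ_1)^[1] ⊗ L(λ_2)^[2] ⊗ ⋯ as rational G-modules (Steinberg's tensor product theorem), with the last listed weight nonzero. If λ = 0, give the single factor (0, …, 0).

ω-coordinates c = M·v, v = (265322, 23711, 68639, 163449, 396661, -197830, -715935, 213990):
  c_1 = 0*265322 + 0*23711 + 1*68639 + 0*163449 + 0*396661 + 0*-197830 + 0*-715935 + 0*213990 = 68639
  c_2 = 0*265322 + 0*23711 + -2*68639 + 1*163449 + 0*396661 + 0*-197830 + 0*-715935 + 0*213990 = 26171
  c_3 = 1*265322 + 0*23711 + -2*68639 + 0*163449 + -1*396661 + -2*-197830 + 0*-715935 + 0*213990 = 127043
  c_4 = 0*265322 + 0*23711 + 2*68639 + -2*163449 + 1*396661 + 2*-197830 + 0*-715935 + 1*213990 = 25371
  c_5 = 0*265322 + 1*23711 + 0*68639 + 0*163449 + 0*396661 + 0*-197830 + 0*-715935 + 0*213990 = 23711
  c_6 = 0*265322 + 0*23711 + 0*68639 + 0*163449 + 1*396661 + 2*-197830 + 0*-715935 + 0*213990 = 1001
  c_7 = 0*265322 + 0*23711 + 4*68639 + -2*163449 + 0*396661 + -1*-197830 + 0*-715935 + 0*213990 = 145488
  c_8 = 0*265322 + 0*23711 + -6*68639 + 1*163449 + 0*396661 + 2*-197830 + -1*-715935 + 0*213990 = 71890
Base-11 expansion of each c_i:
  c_1 = 68639 = 10·11^0 + 2·11^1 + 6·11^2 + 7·11^3 + 4·11^4
  c_2 = 26171 = 2·11^0 + 3·11^1 + 7·11^2 + 8·11^3 + 1·11^4
  c_3 = 127043 = 4·11^0 + 10·11^1 + 4·11^2 + 7·11^3 + 8·11^4
  c_4 = 25371 = 5·11^0 + 7·11^1 + 0·11^2 + 8·11^3 + 1·11^4
  c_5 = 23711 = 6·11^0 + 10·11^1 + 8·11^2 + 6·11^3 + 1·11^4
  c_6 = 1001 = 0·11^0 + 3·11^1 + 8·11^2
  c_7 = 145488 = 2·11^0 + 4·11^1 + 3·11^2 + 10·11^3 + 9·11^4
  c_8 = 71890 = 5·11^0 + 1·11^1 + 0·11^2 + 10·11^3 + 4·11^4
p-restricted factor λ_0 = (10, 2, 4, 5, 6, 0, 2, 5)
p-restricted factor λ_1 = (2, 3, 10, 7, 10, 3, 4, 1)
p-restricted factor λ_2 = (6, 7, 4, 0, 8, 8, 3, 0)
p-restricted factor λ_3 = (7, 8, 7, 8, 6, 0, 10, 10)
p-restricted factor λ_4 = (4, 1, 8, 1, 1, 0, 9, 4)

((10, 2, 4, 5, 6, 0, 2, 5), (2, 3, 10, 7, 10, 3, 4, 1), (6, 7, 4, 0, 8, 8, 3, 0), (7, 8, 7, 8, 6, 0, 10, 10), (4, 1, 8, 1, 1, 0, 9, 4))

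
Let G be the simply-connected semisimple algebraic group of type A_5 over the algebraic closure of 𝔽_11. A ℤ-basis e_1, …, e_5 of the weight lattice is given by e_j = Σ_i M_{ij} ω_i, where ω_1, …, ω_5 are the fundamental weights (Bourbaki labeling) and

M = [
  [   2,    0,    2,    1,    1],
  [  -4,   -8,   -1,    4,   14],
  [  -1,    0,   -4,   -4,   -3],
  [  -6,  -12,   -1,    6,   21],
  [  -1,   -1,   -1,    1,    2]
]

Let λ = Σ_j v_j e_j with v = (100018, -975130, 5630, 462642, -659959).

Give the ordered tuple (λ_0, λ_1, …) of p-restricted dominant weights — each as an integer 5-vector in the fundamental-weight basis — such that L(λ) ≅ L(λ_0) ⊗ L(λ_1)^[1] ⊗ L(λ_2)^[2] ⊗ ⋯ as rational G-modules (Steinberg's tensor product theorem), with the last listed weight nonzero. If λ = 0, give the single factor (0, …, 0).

Change of basis e → ω: c = M·v where v = (100018, -975130, 5630, 462642, -659959):
  c_1 = 2·100018 + (0)·(-975130) + 2·5630 + 1·462642 + (1)·(-659959) = 13979
  c_2 = (-4)·(100018) + (-8)·(-975130) + (-1)·(5630) + 4·462642 + (14)·(-659959) = 6480
  c_3 = (-1)·(100018) + (0)·(-975130) + (-4)·(5630) + (-4)·(462642) + (-3)·(-659959) = 6771
  c_4 = (-6)·(100018) + (-12)·(-975130) + (-1)·(5630) + 6·462642 + (21)·(-659959) = 12535
  c_5 = (-1)·(100018) + (-1)·(-975130) + (-1)·(5630) + 1·462642 + (2)·(-659959) = 12206
Base-11 expansion of each c_i:
  c_1 = 13979 = 9·11^0 + 5·11^1 + 5·11^2 + 10·11^3
  c_2 = 6480 = 1·11^0 + 6·11^1 + 9·11^2 + 4·11^3
  c_3 = 6771 = 6·11^0 + 10·11^1 + 0·11^2 + 5·11^3
  c_4 = 12535 = 6·11^0 + 6·11^1 + 4·11^2 + 9·11^3
  c_5 = 12206 = 7·11^0 + 9·11^1 + 1·11^2 + 9·11^3
Factor λ_0 = (9, 1, 6, 6, 7)
Factor λ_1 = (5, 6, 10, 6, 9)
Factor λ_2 = (5, 9, 0, 4, 1)
Factor λ_3 = (10, 4, 5, 9, 9)

((9, 1, 6, 6, 7), (5, 6, 10, 6, 9), (5, 9, 0, 4, 1), (10, 4, 5, 9, 9))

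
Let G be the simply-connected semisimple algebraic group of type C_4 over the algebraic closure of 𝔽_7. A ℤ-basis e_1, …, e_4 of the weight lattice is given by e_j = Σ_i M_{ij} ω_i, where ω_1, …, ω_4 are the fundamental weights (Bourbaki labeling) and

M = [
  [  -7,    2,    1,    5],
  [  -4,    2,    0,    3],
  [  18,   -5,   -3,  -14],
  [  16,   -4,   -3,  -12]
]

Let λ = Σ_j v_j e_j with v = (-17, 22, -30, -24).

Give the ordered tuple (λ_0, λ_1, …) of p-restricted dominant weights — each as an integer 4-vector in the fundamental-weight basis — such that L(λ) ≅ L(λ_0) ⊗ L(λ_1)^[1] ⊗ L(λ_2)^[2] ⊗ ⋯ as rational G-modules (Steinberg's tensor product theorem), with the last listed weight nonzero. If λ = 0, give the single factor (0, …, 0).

In the fundamental-weight basis, λ has coordinates c = M·v (v = (-17, 22, -30, -24)):
  c_1 = (-7)·(-17) + (2)·(22) + (1)·(-30) + (5)·(-24) = 13
  c_2 = (-4)·(-17) + (2)·(22) + (0)·(-30) + (3)·(-24) = 40
  c_3 = (18)·(-17) + (-5)·(22) + (-3)·(-30) + (-14)·(-24) = 10
  c_4 = (16)·(-17) + (-4)·(22) + (-3)·(-30) + (-12)·(-24) = 18
p = 7; digits c_i = Σ_j d_{ij}·7^j, 0 ≤ d_{ij} < 7:
  c_1 = 13 = 6·7^0 + 1·7^1
  c_2 = 40 = 5·7^0 + 5·7^1
  c_3 = 10 = 3·7^0 + 1·7^1
  c_4 = 18 = 4·7^0 + 2·7^1
λ_0 = (6, 5, 3, 4)
λ_1 = (1, 5, 1, 2)

((6, 5, 3, 4), (1, 5, 1, 2))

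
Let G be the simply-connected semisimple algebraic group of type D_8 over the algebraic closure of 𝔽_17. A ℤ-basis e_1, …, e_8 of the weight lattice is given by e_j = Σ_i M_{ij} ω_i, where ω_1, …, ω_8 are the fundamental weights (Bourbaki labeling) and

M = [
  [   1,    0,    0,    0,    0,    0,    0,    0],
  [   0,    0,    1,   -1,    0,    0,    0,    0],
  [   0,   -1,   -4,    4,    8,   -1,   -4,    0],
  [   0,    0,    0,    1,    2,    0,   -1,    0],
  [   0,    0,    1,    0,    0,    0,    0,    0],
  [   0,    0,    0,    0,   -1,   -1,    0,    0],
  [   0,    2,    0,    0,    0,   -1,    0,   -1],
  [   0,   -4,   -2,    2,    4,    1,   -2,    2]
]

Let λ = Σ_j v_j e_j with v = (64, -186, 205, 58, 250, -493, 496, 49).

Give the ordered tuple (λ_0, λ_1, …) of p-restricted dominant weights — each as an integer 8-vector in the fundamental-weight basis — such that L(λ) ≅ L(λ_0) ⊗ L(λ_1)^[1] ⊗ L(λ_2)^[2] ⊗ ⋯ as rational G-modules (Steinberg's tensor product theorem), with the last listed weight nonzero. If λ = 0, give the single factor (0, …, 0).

((13, 11, 5, 11, 1, 5, 4, 12), (3, 8, 6, 3, 12, 14, 4, 3))

Converting to the ω-basis (c_i = row i of M dotted with v = (64, -186, 205, 58, 250, -493, 496, 49)):
  c_1 = 1*64 + 0*-186 + 0*205 + 0*58 + 0*250 + 0*-493 + 0*496 + 0*49 = 64
  c_2 = 0*64 + 0*-186 + 1*205 + -1*58 + 0*250 + 0*-493 + 0*496 + 0*49 = 147
  c_3 = 0*64 + -1*-186 + -4*205 + 4*58 + 8*250 + -1*-493 + -4*496 + 0*49 = 107
  c_4 = 0*64 + 0*-186 + 0*205 + 1*58 + 2*250 + 0*-493 + -1*496 + 0*49 = 62
  c_5 = 0*64 + 0*-186 + 1*205 + 0*58 + 0*250 + 0*-493 + 0*496 + 0*49 = 205
  c_6 = 0*64 + 0*-186 + 0*205 + 0*58 + -1*250 + -1*-493 + 0*496 + 0*49 = 243
  c_7 = 0*64 + 2*-186 + 0*205 + 0*58 + 0*250 + -1*-493 + 0*496 + -1*49 = 72
  c_8 = 0*64 + -4*-186 + -2*205 + 2*58 + 4*250 + 1*-493 + -2*496 + 2*49 = 63
Writing each c_i in base p = 17:
  c_1 = 64 = 13·17^0 + 3·17^1
  c_2 = 147 = 11·17^0 + 8·17^1
  c_3 = 107 = 5·17^0 + 6·17^1
  c_4 = 62 = 11·17^0 + 3·17^1
  c_5 = 205 = 1·17^0 + 12·17^1
  c_6 = 243 = 5·17^0 + 14·17^1
  c_7 = 72 = 4·17^0 + 4·17^1
  c_8 = 63 = 12·17^0 + 3·17^1
p-restricted factor λ_0 = (13, 11, 5, 11, 1, 5, 4, 12)
p-restricted factor λ_1 = (3, 8, 6, 3, 12, 14, 4, 3)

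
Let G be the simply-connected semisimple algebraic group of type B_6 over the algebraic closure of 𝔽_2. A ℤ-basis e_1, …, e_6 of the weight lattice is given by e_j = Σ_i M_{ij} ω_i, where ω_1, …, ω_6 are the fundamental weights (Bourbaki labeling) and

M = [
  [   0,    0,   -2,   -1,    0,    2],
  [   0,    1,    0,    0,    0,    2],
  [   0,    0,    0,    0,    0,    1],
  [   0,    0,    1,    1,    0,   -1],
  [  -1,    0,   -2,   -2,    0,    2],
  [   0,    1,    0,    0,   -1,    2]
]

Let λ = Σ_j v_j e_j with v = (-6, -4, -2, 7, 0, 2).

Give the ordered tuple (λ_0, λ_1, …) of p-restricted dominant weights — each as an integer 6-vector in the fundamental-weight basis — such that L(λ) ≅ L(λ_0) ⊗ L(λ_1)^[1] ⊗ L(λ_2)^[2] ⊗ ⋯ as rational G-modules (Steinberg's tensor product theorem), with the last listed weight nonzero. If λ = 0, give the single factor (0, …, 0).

((1, 0, 0, 1, 0, 0), (0, 0, 1, 1, 0, 0))

ω-coordinates c = M·v, v = (-6, -4, -2, 7, 0, 2):
  c_1 = 0*-6 + 0*-4 + -2*-2 + -1*7 + 0*0 + 2*2 = 1
  c_2 = 0*-6 + 1*-4 + 0*-2 + 0*7 + 0*0 + 2*2 = 0
  c_3 = 0*-6 + 0*-4 + 0*-2 + 0*7 + 0*0 + 1*2 = 2
  c_4 = 0*-6 + 0*-4 + 1*-2 + 1*7 + 0*0 + -1*2 = 3
  c_5 = -1*-6 + 0*-4 + -2*-2 + -2*7 + 0*0 + 2*2 = 0
  c_6 = 0*-6 + 1*-4 + 0*-2 + 0*7 + -1*0 + 2*2 = 0
Writing each c_i in base p = 2:
  c_1 = 1 = 1·2^0
  c_2 = 0
  c_3 = 2 = 0·2^0 + 1·2^1
  c_4 = 3 = 1·2^0 + 1·2^1
  c_5 = 0
  c_6 = 0
Factor λ_0 = (1, 0, 0, 1, 0, 0)
Factor λ_1 = (0, 0, 1, 1, 0, 0)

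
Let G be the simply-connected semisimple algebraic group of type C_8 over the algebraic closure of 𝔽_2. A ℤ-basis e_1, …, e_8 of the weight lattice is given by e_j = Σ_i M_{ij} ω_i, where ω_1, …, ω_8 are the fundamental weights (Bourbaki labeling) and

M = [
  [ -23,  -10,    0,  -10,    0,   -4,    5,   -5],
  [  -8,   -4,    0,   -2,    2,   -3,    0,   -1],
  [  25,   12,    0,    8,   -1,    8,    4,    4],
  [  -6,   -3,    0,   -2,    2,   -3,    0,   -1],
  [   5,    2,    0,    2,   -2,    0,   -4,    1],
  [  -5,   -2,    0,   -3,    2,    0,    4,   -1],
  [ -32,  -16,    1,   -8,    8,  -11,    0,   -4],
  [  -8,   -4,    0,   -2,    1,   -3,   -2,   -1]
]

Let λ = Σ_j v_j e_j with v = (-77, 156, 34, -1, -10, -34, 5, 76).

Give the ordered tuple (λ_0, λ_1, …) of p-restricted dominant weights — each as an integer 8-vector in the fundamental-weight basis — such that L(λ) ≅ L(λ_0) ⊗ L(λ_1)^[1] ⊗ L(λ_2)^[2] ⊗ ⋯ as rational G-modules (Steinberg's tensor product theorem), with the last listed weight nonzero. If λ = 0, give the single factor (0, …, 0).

ω-coordinates c = M·v, v = (-77, 156, 34, -1, -10, -34, 5, 76):
  c_1 = -23*-77 + -10*156 + 0*34 + -10*-1 + 0*-10 + -4*-34 + 5*5 + -5*76 = 2
  c_2 = -8*-77 + -4*156 + 0*34 + -2*-1 + 2*-10 + -3*-34 + 0*5 + -1*76 = 0
  c_3 = 25*-77 + 12*156 + 0*34 + 8*-1 + -1*-10 + 8*-34 + 4*5 + 4*76 = 1
  c_4 = -6*-77 + -3*156 + 0*34 + -2*-1 + 2*-10 + -3*-34 + 0*5 + -1*76 = 2
  c_5 = 5*-77 + 2*156 + 0*34 + 2*-1 + -2*-10 + 0*-34 + -4*5 + 1*76 = 1
  c_6 = -5*-77 + -2*156 + 0*34 + -3*-1 + 2*-10 + 0*-34 + 4*5 + -1*76 = 0
  c_7 = -32*-77 + -16*156 + 1*34 + -8*-1 + 8*-10 + -11*-34 + 0*5 + -4*76 = 0
  c_8 = -8*-77 + -4*156 + 0*34 + -2*-1 + 1*-10 + -3*-34 + -2*5 + -1*76 = 0
Writing each c_i in base p = 2:
  c_1 = 2 = 0·2^0 + 1·2^1
  c_2 = 0
  c_3 = 1 = 1·2^0
  c_4 = 2 = 0·2^0 + 1·2^1
  c_5 = 1 = 1·2^0
  c_6 = 0
  c_7 = 0
  c_8 = 0
p-restricted factor λ_0 = (0, 0, 1, 0, 1, 0, 0, 0)
p-restricted factor λ_1 = (1, 0, 0, 1, 0, 0, 0, 0)

((0, 0, 1, 0, 1, 0, 0, 0), (1, 0, 0, 1, 0, 0, 0, 0))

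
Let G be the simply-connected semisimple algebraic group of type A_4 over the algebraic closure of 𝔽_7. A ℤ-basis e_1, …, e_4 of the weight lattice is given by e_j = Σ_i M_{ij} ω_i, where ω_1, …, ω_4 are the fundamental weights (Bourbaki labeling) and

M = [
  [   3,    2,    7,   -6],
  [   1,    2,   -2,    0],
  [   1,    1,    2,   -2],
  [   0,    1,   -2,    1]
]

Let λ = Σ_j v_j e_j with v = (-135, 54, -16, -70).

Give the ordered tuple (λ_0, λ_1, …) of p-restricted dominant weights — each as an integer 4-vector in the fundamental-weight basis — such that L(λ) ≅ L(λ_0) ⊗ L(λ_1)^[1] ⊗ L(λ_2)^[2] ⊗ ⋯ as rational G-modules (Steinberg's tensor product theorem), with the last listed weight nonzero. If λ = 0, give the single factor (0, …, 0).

Converting to the ω-basis (c_i = row i of M dotted with v = (-135, 54, -16, -70)):
  c_1 = (3)·(-135) + (2)·(54) + (7)·(-16) + (-6)·(-70) = 11
  c_2 = (1)·(-135) + (2)·(54) + (-2)·(-16) + (0)·(-70) = 5
  c_3 = (1)·(-135) + (1)·(54) + (2)·(-16) + (-2)·(-70) = 27
  c_4 = (0)·(-135) + (1)·(54) + (-2)·(-16) + (1)·(-70) = 16
Base-7 expansion of each c_i:
  c_1 = 11 = 4·7^0 + 1·7^1
  c_2 = 5 = 5·7^0
  c_3 = 27 = 6·7^0 + 3·7^1
  c_4 = 16 = 2·7^0 + 2·7^1
Factor λ_0 = (4, 5, 6, 2)
Factor λ_1 = (1, 0, 3, 2)

((4, 5, 6, 2), (1, 0, 3, 2))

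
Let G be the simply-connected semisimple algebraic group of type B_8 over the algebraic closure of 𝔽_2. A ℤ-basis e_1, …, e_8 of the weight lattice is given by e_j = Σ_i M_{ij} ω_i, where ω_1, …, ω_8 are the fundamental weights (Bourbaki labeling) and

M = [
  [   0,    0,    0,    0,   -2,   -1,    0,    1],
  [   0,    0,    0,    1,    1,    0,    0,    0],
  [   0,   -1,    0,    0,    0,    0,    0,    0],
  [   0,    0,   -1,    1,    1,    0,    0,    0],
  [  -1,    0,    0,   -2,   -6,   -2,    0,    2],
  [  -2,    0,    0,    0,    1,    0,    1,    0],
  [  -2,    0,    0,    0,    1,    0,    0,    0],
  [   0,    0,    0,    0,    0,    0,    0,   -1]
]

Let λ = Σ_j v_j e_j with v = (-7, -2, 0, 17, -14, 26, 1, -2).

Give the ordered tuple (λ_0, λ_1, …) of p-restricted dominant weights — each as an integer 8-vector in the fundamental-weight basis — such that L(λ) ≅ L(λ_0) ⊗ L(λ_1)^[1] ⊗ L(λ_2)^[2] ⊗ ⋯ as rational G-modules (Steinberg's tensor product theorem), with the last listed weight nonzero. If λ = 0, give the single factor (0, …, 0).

Compute c_i = Σ_j M_{ij} v_j with v = (-7, -2, 0, 17, -14, 26, 1, -2):
  c_1 = (0)·(-7) + (0)·(-2) + (0)·(0) + (0)·(17) + (-2)·(-14) + (-1)·(26) + (0)·(1) + (1)·(-2) = 0
  c_2 = (0)·(-7) + (0)·(-2) + (0)·(0) + (1)·(17) + (1)·(-14) + (0)·(26) + (0)·(1) + (0)·(-2) = 3
  c_3 = (0)·(-7) + (-1)·(-2) + (0)·(0) + (0)·(17) + (0)·(-14) + (0)·(26) + (0)·(1) + (0)·(-2) = 2
  c_4 = (0)·(-7) + (0)·(-2) + (-1)·(0) + (1)·(17) + (1)·(-14) + (0)·(26) + (0)·(1) + (0)·(-2) = 3
  c_5 = (-1)·(-7) + (0)·(-2) + (0)·(0) + (-2)·(17) + (-6)·(-14) + (-2)·(26) + (0)·(1) + (2)·(-2) = 1
  c_6 = (-2)·(-7) + (0)·(-2) + (0)·(0) + (0)·(17) + (1)·(-14) + (0)·(26) + (1)·(1) + (0)·(-2) = 1
  c_7 = (-2)·(-7) + (0)·(-2) + (0)·(0) + (0)·(17) + (1)·(-14) + (0)·(26) + (0)·(1) + (0)·(-2) = 0
  c_8 = (0)·(-7) + (0)·(-2) + (0)·(0) + (0)·(17) + (0)·(-14) + (0)·(26) + (0)·(1) + (-1)·(-2) = 2
Expand coordinatewise in base 2:
  c_1 = 0
  c_2 = 3 = 1·2^0 + 1·2^1
  c_3 = 2 = 0·2^0 + 1·2^1
  c_4 = 3 = 1·2^0 + 1·2^1
  c_5 = 1 = 1·2^0
  c_6 = 1 = 1·2^0
  c_7 = 0
  c_8 = 2 = 0·2^0 + 1·2^1
p-restricted factor λ_0 = (0, 1, 0, 1, 1, 1, 0, 0)
p-restricted factor λ_1 = (0, 1, 1, 1, 0, 0, 0, 1)

((0, 1, 0, 1, 1, 1, 0, 0), (0, 1, 1, 1, 0, 0, 0, 1))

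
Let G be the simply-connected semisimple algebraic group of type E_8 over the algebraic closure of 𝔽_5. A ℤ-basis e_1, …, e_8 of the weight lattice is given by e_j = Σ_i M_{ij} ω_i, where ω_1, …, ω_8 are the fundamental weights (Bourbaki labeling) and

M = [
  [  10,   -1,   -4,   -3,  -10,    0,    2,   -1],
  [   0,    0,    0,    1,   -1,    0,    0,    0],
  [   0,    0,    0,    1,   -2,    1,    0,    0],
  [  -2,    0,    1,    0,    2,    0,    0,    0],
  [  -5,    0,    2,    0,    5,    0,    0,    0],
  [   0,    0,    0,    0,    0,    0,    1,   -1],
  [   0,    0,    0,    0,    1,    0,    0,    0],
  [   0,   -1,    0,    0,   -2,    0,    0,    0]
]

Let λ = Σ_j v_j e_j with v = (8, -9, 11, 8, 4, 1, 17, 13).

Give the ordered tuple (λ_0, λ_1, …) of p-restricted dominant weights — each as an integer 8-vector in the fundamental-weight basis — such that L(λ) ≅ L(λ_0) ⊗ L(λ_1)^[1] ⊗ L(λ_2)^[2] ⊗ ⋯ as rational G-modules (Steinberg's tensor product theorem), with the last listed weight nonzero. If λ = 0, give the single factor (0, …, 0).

Converting to the ω-basis (c_i = row i of M dotted with v = (8, -9, 11, 8, 4, 1, 17, 13)):
  c_1 = 10·8 + (-1)·(-9) + (-4)·(11) + (-3)·(8) + (-10)·(4) + 0·1 + 2·17 + (-1)·(13) = 2
  c_2 = 0·8 + (0)·(-9) + 0·11 + 1·8 + (-1)·(4) + 0·1 + 0·17 + 0·13 = 4
  c_3 = 0·8 + (0)·(-9) + 0·11 + 1·8 + (-2)·(4) + 1·1 + 0·17 + 0·13 = 1
  c_4 = (-2)·(8) + (0)·(-9) + 1·11 + 0·8 + 2·4 + 0·1 + 0·17 + 0·13 = 3
  c_5 = (-5)·(8) + (0)·(-9) + 2·11 + 0·8 + 5·4 + 0·1 + 0·17 + 0·13 = 2
  c_6 = 0·8 + (0)·(-9) + 0·11 + 0·8 + 0·4 + 0·1 + 1·17 + (-1)·(13) = 4
  c_7 = 0·8 + (0)·(-9) + 0·11 + 0·8 + 1·4 + 0·1 + 0·17 + 0·13 = 4
  c_8 = 0·8 + (-1)·(-9) + 0·11 + 0·8 + (-2)·(4) + 0·1 + 0·17 + 0·13 = 1
Expand coordinatewise in base 5:
  c_1 = 2 = 2·5^0
  c_2 = 4 = 4·5^0
  c_3 = 1 = 1·5^0
  c_4 = 3 = 3·5^0
  c_5 = 2 = 2·5^0
  c_6 = 4 = 4·5^0
  c_7 = 4 = 4·5^0
  c_8 = 1 = 1·5^0
λ_0 = (2, 4, 1, 3, 2, 4, 4, 1)

((2, 4, 1, 3, 2, 4, 4, 1),)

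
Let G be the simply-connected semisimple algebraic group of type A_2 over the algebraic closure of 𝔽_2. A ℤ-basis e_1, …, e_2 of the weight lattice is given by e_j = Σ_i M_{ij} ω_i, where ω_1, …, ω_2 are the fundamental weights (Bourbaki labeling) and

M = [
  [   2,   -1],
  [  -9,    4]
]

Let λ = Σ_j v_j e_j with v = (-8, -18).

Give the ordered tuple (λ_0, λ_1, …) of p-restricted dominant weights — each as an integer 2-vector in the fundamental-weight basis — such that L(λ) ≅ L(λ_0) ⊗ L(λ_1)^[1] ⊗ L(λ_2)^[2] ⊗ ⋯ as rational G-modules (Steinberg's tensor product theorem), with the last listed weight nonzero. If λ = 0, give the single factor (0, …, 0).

Compute c_i = Σ_j M_{ij} v_j with v = (-8, -18):
  c_1 = (2)·(-8) + (-1)·(-18) = 2
  c_2 = (-9)·(-8) + (4)·(-18) = 0
p = 2; digits c_i = Σ_j d_{ij}·2^j, 0 ≤ d_{ij} < 2:
  c_1 = 2 = 0·2^0 + 1·2^1
  c_2 = 0
Factor λ_0 = (0, 0)
Factor λ_1 = (1, 0)

((0, 0), (1, 0))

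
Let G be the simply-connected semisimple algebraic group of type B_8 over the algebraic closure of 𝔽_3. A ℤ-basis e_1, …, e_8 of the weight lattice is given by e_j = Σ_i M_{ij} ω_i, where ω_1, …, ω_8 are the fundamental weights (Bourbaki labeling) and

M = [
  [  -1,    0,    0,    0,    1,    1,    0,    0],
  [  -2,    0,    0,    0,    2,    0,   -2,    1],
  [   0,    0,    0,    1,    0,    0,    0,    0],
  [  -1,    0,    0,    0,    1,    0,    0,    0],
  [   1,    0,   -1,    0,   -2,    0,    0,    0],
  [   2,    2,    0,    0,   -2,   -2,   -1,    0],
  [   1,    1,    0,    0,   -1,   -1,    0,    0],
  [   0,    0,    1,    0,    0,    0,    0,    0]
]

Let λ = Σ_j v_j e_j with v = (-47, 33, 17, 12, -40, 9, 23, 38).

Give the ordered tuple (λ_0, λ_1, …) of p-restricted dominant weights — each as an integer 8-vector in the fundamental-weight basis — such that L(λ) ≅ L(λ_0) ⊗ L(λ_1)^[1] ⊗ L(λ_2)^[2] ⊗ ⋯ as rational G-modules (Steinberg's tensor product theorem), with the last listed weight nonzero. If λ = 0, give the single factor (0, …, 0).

((1, 0, 0, 1, 1, 2, 2, 2), (2, 2, 1, 2, 2, 0, 2, 2), (1, 0, 1, 0, 1, 1, 1, 1))

In the fundamental-weight basis, λ has coordinates c = M·v (v = (-47, 33, 17, 12, -40, 9, 23, 38)):
  c_1 = -1*-47 + 0*33 + 0*17 + 0*12 + 1*-40 + 1*9 + 0*23 + 0*38 = 16
  c_2 = -2*-47 + 0*33 + 0*17 + 0*12 + 2*-40 + 0*9 + -2*23 + 1*38 = 6
  c_3 = 0*-47 + 0*33 + 0*17 + 1*12 + 0*-40 + 0*9 + 0*23 + 0*38 = 12
  c_4 = -1*-47 + 0*33 + 0*17 + 0*12 + 1*-40 + 0*9 + 0*23 + 0*38 = 7
  c_5 = 1*-47 + 0*33 + -1*17 + 0*12 + -2*-40 + 0*9 + 0*23 + 0*38 = 16
  c_6 = 2*-47 + 2*33 + 0*17 + 0*12 + -2*-40 + -2*9 + -1*23 + 0*38 = 11
  c_7 = 1*-47 + 1*33 + 0*17 + 0*12 + -1*-40 + -1*9 + 0*23 + 0*38 = 17
  c_8 = 0*-47 + 0*33 + 1*17 + 0*12 + 0*-40 + 0*9 + 0*23 + 0*38 = 17
Base-3 expansion of each c_i:
  c_1 = 16 = 1·3^0 + 2·3^1 + 1·3^2
  c_2 = 6 = 0·3^0 + 2·3^1
  c_3 = 12 = 0·3^0 + 1·3^1 + 1·3^2
  c_4 = 7 = 1·3^0 + 2·3^1
  c_5 = 16 = 1·3^0 + 2·3^1 + 1·3^2
  c_6 = 11 = 2·3^0 + 0·3^1 + 1·3^2
  c_7 = 17 = 2·3^0 + 2·3^1 + 1·3^2
  c_8 = 17 = 2·3^0 + 2·3^1 + 1·3^2
Factor λ_0 = (1, 0, 0, 1, 1, 2, 2, 2)
Factor λ_1 = (2, 2, 1, 2, 2, 0, 2, 2)
Factor λ_2 = (1, 0, 1, 0, 1, 1, 1, 1)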